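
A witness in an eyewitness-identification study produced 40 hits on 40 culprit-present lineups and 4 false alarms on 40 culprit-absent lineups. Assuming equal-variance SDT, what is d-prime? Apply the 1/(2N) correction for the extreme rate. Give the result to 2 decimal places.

d-prime = 3.52

The hit rate is 40/40 = 1, so apply the 1/(2N) correction: H → 1 − 1/(2·40) = 0.98750.
z(H) = z(0.98750) = 2.241
z(FA) = z(0.10000) = -1.282
d' = 2.241 − (-1.282) = 3.523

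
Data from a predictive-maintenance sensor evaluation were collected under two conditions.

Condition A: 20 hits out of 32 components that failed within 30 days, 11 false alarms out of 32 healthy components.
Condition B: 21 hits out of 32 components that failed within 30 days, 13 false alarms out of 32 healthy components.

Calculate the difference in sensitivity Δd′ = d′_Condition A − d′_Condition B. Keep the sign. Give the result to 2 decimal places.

Δd′ = 0.08

Condition A: z(0.6250) = 0.319, z(0.3438) = -0.402, d' = 0.721
Condition B: z(0.6562) = 0.402, z(0.4062) = -0.237, d' = 0.639
Δd' = d'_Condition A − d'_Condition B = 0.721 − 0.639 = 0.082
Condition A has the higher sensitivity.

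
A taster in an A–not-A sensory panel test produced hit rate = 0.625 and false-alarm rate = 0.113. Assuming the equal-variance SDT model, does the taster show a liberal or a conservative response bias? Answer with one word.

z(H) = 0.319, z(FA) = -1.211
c = −½·(z(H) + z(FA)) = 0.446
c > 0 → conservative criterion (biased toward responding “no”).

conservative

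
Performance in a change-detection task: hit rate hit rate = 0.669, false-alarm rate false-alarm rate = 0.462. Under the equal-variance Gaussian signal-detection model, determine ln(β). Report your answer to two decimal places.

Φ⁻¹(0.669) = 0.437, Φ⁻¹(0.462) = -0.095
ln β = −½·[z(H)² − z(FA)²] = −0.5 × (0.191 − 0.009) = -0.091

ln β = -0.09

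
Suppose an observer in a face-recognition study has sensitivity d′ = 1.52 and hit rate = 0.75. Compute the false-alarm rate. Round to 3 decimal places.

z(hit rate) = z(0.75) = 0.6745
z(FA) = z(H) − d' = 0.6745 − 1.52 = -0.8455
false-alarm rate = Φ(-0.8455) = 0.1989

false-alarm rate = 0.199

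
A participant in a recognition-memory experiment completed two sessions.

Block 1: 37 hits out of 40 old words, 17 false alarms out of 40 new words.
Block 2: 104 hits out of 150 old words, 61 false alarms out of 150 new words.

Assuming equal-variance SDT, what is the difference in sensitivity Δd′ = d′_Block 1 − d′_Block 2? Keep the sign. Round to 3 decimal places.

Δd′ = 0.887

Block 1: z(0.9250) = 1.4395, z(0.4250) = -0.1891, d' = 1.6286
Block 2: z(0.6933) = 0.5052, z(0.4067) = -0.2360, d' = 0.7412
Δd' = d'_Block 1 − d'_Block 2 = 1.6286 − 0.7412 = 0.8874
Block 1 has the higher sensitivity.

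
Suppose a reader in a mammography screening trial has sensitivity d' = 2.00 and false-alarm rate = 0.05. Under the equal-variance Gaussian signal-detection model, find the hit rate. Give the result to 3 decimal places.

z(false-alarm rate) = z(0.05) = -1.6449
z(H) = z(FA) + d' = -1.6449 + 2.00 = 0.3551
hit rate = Φ(0.3551) = 0.6387

hit rate = 0.639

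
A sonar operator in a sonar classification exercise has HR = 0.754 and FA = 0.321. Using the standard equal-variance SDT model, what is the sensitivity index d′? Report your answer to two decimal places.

d′ = 1.15

Φ⁻¹(H) = Φ⁻¹(0.754) = 0.687
Φ⁻¹(FA) = Φ⁻¹(0.321) = -0.465
d' = z(H) − z(FA) = 0.687 − (-0.465) = 1.152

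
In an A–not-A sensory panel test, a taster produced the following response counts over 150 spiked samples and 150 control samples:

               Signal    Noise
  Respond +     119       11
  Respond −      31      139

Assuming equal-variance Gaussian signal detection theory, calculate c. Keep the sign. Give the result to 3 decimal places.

H = 119/150 = 0.7933
FA = 11/150 = 0.0733
z(H) = z(0.7933) = 0.8179
z(FA) = z(0.0733) = -1.4516
c = −½·[z(H) + z(FA)] = −0.5 × (0.8179 + (-1.4516)) = 0.31685
c > 0: the taster has a conservative response bias.

c = 0.317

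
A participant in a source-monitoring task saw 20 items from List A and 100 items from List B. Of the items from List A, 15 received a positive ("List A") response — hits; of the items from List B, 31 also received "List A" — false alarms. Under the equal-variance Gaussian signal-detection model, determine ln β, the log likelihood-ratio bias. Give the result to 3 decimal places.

ln β = -0.105

H = 15/20 = 0.7500
FA = 31/100 = 0.3100
Φ⁻¹(H) = 0.6745
Φ⁻¹(FA) = -0.4959
ln β = −½·[z(H)² − z(FA)²] = −0.5 × (0.4550 − 0.2459) = -0.10455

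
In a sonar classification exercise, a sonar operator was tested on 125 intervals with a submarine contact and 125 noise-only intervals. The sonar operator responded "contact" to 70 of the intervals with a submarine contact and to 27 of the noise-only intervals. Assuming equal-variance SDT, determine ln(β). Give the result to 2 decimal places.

ln β = 0.30

H = 70/125 = 0.5600
FA = 27/125 = 0.2160
z(0.5600) = 0.151, z(0.2160) = -0.786
ln β = −½·[z(H)² − z(FA)²] = −0.5 × (0.023 − 0.618) = 0.2975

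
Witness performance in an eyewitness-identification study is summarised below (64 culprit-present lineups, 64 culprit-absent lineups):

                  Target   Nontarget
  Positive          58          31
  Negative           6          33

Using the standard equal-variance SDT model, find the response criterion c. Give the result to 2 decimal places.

H = 58/64 = 0.9062
FA = 31/64 = 0.4844
z(0.9062) = 1.318, z(0.4844) = -0.039
c = −½·[z(H) + z(FA)] = −0.5 × (1.318 + (-0.039)) = -0.6395
c < 0: the witness has a liberal response bias.

c = -0.64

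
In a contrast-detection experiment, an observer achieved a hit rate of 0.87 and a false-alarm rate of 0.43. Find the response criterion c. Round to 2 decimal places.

z(H) = z(0.87) = 1.126
z(FA) = z(0.43) = -0.176
c = −½·[z(H) + z(FA)] = −0.5 × (1.126 + (-0.176)) = -0.475
c < 0: the observer has a liberal response bias.

c = -0.48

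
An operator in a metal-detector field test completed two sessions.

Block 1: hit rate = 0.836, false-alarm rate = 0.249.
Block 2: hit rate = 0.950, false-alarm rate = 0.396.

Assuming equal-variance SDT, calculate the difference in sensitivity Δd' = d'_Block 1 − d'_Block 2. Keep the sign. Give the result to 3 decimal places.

Δd' = -0.253

Block 1: z(0.836) = 0.9782, z(0.249) = -0.6776, d' = 1.6558
Block 2: z(0.950) = 1.6449, z(0.396) = -0.2637, d' = 1.9086
Δd' = d'_Block 1 − d'_Block 2 = 1.6558 − 1.9086 = -0.2528
Block 2 has the higher sensitivity.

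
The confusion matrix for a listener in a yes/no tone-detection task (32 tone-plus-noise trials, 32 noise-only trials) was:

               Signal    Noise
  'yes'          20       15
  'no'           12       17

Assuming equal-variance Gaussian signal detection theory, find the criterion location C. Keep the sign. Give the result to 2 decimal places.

H = 20/32 = 0.6250
FA = 15/32 = 0.4688
z(H) = z(0.6250) = 0.319
z(FA) = z(0.4688) = -0.078
c = −½·[z(H) + z(FA)] = −0.5 × (0.319 + (-0.078)) = -0.1205
c < 0: the listener has a liberal response bias.

C = -0.12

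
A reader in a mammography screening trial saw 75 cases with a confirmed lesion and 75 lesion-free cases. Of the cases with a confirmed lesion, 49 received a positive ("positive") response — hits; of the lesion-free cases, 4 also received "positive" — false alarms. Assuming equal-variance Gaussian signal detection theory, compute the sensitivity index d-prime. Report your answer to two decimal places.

H = 49/75 = 0.6533
FA = 4/75 = 0.0533
z(H) = z(0.6533) = 0.394
z(FA) = z(0.0533) = -1.614
d' = z(H) − z(FA) = 0.394 − (-1.614) = 2.008

d-prime = 2.01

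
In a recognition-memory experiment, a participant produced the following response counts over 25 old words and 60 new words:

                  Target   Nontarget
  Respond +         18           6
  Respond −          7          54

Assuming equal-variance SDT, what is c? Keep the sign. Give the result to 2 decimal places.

c = 0.35

H = 18/25 = 0.7200
FA = 6/60 = 0.1000
z(H) = 0.583
z(FA) = -1.282
c = −½·[z(H) + z(FA)] = −0.5 × (0.583 + (-1.282)) = 0.3495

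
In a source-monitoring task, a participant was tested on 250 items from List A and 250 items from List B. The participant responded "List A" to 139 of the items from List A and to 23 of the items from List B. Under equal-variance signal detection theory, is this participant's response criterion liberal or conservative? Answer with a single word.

z(H) = 0.141, z(FA) = -1.329
c = −½·(z(H) + z(FA)) = 0.594
c > 0 → conservative criterion (biased toward responding “no”).

conservative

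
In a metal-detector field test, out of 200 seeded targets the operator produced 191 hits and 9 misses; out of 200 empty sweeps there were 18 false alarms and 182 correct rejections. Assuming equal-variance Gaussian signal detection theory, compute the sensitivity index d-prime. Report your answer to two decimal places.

H = 191/200 = 0.9550
FA = 18/200 = 0.0900
z(H) = z(0.9550) = 1.6954
z(FA) = z(0.0900) = -1.3408
d' = z(H) − z(FA) = 1.6954 − (-1.3408) = 3.0362

d-prime = 3.04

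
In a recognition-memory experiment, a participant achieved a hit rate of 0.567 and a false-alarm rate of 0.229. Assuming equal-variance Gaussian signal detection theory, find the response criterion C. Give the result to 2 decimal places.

C = 0.29

z(H) = 0.1687
z(FA) = -0.7421
c = −½·[z(H) + z(FA)] = −0.5 × (0.1687 + (-0.7421)) = 0.2867
c > 0: the participant has a conservative response bias.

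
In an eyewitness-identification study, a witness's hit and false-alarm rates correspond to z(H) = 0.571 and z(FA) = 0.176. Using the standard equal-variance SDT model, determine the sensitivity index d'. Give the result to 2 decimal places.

d' = 0.40

d' = z(H) − z(FA) = 0.571 − 0.176 = 0.395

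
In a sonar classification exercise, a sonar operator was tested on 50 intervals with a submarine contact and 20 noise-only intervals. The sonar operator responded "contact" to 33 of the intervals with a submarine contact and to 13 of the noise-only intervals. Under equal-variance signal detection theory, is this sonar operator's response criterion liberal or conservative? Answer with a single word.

liberal

z(H) = 0.412, z(FA) = 0.385
c = −½·(z(H) + z(FA)) = -0.3985
c < 0 → liberal criterion (biased toward responding “yes”).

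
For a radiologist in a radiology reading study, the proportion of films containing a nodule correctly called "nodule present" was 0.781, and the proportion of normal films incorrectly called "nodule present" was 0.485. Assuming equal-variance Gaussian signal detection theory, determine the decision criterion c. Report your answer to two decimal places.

Φ⁻¹(H) = 0.7756
Φ⁻¹(FA) = -0.0376
c = −½·[z(H) + z(FA)] = −0.5 × (0.7756 + (-0.0376)) = -0.3690
c < 0: the radiologist has a liberal response bias.

c = -0.37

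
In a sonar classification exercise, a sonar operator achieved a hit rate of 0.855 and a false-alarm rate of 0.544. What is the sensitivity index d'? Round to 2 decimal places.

z(H) = z(0.855) = 1.0581
z(FA) = z(0.544) = 0.1105
d' = z(H) − z(FA) = 1.0581 − 0.1105 = 0.9476

d' = 0.95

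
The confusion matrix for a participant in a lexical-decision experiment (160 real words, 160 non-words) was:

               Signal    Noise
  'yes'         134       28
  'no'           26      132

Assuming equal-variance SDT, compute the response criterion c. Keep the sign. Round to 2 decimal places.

c = -0.02

H = 134/160 = 0.8375
FA = 28/160 = 0.1750
z(H) = z(0.8375) = 0.984
z(FA) = z(0.1750) = -0.935
c = −½·[z(H) + z(FA)] = −0.5 × (0.984 + (-0.935)) = -0.0245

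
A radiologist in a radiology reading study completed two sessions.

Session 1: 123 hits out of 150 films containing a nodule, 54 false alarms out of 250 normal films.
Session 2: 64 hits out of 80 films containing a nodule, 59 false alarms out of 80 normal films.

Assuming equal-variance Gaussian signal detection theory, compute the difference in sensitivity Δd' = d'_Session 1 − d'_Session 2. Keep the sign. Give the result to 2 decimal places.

Session 1: z(0.8200) = 0.915, z(0.2160) = -0.786, d' = 1.701
Session 2: z(0.8000) = 0.842, z(0.7375) = 0.636, d' = 0.206
Δd' = d'_Session 1 − d'_Session 2 = 1.701 − 0.206 = 1.495
Session 1 has the higher sensitivity.

Δd' = 1.50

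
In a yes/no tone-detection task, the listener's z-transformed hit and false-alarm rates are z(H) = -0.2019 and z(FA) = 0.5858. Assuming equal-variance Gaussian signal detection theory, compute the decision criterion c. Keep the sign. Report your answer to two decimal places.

c = −½·[z(H) + z(FA)] = −½·(-0.2019 + 0.5858) = -0.19195
c < 0: the listener has a liberal response bias.

c = -0.19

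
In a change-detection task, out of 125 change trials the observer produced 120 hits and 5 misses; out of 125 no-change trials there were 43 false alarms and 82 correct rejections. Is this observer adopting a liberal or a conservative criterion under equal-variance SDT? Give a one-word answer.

z(H) = 1.751, z(FA) = -0.402
c = −½·(z(H) + z(FA)) = -0.6745
c < 0 → liberal criterion (biased toward responding “yes”).

liberal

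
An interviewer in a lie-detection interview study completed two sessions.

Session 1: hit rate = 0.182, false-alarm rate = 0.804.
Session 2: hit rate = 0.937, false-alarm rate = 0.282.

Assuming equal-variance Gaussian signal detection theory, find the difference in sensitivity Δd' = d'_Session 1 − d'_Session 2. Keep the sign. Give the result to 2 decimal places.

Δd' = -3.87

Session 1: z(0.182) = -0.908, z(0.804) = 0.856, d' = -1.764
Session 2: z(0.937) = 1.530, z(0.282) = -0.577, d' = 2.107
Δd' = d'_Session 1 − d'_Session 2 = -1.764 − 2.107 = -3.871
Session 2 has the higher sensitivity.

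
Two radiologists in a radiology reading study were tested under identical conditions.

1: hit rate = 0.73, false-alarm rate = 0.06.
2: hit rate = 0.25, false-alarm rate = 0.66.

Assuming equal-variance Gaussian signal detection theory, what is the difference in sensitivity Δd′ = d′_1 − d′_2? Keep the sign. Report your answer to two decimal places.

Δd′ = 3.25

1: z(0.73) = 0.613, z(0.06) = -1.555, d' = 2.168
2: z(0.25) = -0.674, z(0.66) = 0.412, d' = -1.086
Δd' = d'_1 − d'_2 = 2.168 − (-1.086) = 3.254
1 has the higher sensitivity.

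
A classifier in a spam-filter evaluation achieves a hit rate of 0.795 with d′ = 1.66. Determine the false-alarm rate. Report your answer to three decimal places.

z(hit rate) = z(0.795) = 0.8239
z(FA) = z(H) − d' = 0.8239 − 1.66 = -0.8361
false-alarm rate = Φ(-0.8361) = 0.2015

false-alarm rate = 0.202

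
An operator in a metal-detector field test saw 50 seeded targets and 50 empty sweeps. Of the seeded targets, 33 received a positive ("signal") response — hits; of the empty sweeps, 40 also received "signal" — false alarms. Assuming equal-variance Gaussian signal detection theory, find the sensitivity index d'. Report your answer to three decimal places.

d' = -0.429

H = 33/50 = 0.6600
FA = 40/50 = 0.8000
z(H) = 0.4125
z(FA) = 0.8416
d' = z(H) − z(FA) = 0.4125 − 0.8416 = -0.4291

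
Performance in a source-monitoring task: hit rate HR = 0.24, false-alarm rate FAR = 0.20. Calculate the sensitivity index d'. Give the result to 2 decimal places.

d' = 0.14

Φ⁻¹(0.24) = -0.7063, Φ⁻¹(0.20) = -0.8416
d' = z(H) − z(FA) = -0.7063 − (-0.8416) = 0.1353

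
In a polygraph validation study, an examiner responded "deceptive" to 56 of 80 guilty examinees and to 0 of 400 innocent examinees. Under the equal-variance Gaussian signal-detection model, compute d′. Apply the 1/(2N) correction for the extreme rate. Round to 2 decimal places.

d′ = 3.55

The false-alarm rate is 0/400 = 0, so apply the 1/(2N) correction: FA → 1/(2·400) = 0.00125.
z(H) = z(0.70000) = 0.524
z(FA) = z(0.00125) = -3.023
d' = 0.524 − (-3.023) = 3.547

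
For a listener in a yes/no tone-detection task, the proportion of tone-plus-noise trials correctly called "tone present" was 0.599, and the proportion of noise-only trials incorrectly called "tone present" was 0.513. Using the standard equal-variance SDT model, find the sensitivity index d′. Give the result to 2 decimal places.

z(H) = 0.2508
z(FA) = 0.0326
d' = z(H) − z(FA) = 0.2508 − 0.0326 = 0.2182

d′ = 0.22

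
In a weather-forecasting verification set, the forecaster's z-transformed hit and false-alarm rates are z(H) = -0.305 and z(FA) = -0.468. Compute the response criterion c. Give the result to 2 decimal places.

c = −½·[z(H) + z(FA)] = −½·(-0.305 + (-0.468)) = 0.3865

c = 0.39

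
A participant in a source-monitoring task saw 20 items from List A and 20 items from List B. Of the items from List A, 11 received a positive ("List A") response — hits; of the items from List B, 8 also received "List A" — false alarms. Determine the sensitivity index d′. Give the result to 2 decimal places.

d′ = 0.38

H = 11/20 = 0.5500
FA = 8/20 = 0.4000
Φ⁻¹(H) = Φ⁻¹(0.5500) = 0.1257
Φ⁻¹(FA) = Φ⁻¹(0.4000) = -0.2533
d' = z(H) − z(FA) = 0.1257 − (-0.2533) = 0.3790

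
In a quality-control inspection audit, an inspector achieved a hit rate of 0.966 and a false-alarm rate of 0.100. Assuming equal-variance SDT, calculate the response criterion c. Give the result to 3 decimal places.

z(H) = 1.8250
z(FA) = -1.2816
c = −½·[z(H) + z(FA)] = −0.5 × (1.8250 + (-1.2816)) = -0.2717

c = -0.272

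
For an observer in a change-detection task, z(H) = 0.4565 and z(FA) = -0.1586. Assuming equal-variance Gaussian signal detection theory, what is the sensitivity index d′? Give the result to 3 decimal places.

d′ = 0.615

d' = z(H) − z(FA) = 0.4565 − (-0.1586) = 0.6151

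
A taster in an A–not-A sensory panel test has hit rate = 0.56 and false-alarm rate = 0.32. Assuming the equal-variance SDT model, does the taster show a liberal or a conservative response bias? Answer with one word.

conservative

z(H) = 0.151, z(FA) = -0.468
c = −½·(z(H) + z(FA)) = 0.1585
c > 0 → conservative criterion (biased toward responding “no”).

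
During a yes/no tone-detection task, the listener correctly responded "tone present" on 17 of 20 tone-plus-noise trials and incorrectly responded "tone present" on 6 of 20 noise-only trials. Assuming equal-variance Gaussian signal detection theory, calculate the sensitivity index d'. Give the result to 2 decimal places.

d' = 1.56

H = 17/20 = 0.8500
FA = 6/20 = 0.3000
z(H) = z(0.8500) = 1.0364
z(FA) = z(0.3000) = -0.5244
d' = z(H) − z(FA) = 1.0364 − (-0.5244) = 1.5608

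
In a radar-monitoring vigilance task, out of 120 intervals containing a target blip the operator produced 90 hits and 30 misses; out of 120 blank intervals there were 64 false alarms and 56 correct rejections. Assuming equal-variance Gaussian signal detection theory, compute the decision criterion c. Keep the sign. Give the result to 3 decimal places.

H = 90/120 = 0.7500
FA = 64/120 = 0.5333
z(H) = z(0.7500) = 0.6745
z(FA) = z(0.5333) = 0.0836
c = −½·[z(H) + z(FA)] = −0.5 × (0.6745 + 0.0836) = -0.37905
c < 0: the operator has a liberal response bias.

c = -0.379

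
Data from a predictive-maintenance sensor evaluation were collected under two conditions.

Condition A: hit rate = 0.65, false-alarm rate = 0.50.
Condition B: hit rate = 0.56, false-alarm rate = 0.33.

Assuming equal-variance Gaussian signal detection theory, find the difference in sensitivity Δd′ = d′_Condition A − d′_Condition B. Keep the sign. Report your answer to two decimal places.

Condition A: z(0.65) = 0.385, z(0.50) = 0.000, d' = 0.385
Condition B: z(0.56) = 0.151, z(0.33) = -0.440, d' = 0.591
Δd' = d'_Condition A − d'_Condition B = 0.385 − 0.591 = -0.206
Condition B has the higher sensitivity.

Δd′ = -0.21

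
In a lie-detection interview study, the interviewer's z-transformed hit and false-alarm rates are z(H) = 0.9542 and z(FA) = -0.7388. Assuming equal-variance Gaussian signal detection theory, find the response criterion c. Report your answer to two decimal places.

c = -0.11

c = −½·[z(H) + z(FA)] = −½·(0.9542 + (-0.7388)) = -0.1077
c < 0: the interviewer has a liberal response bias.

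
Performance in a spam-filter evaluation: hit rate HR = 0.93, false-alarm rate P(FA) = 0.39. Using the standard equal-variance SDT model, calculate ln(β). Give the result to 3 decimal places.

ln β = -1.050

z(H) = z(0.93) = 1.4758
z(FA) = z(0.39) = -0.2793
ln β = −½·[z(H)² − z(FA)²] = −0.5 × (2.1780 − 0.0780) = -1.0500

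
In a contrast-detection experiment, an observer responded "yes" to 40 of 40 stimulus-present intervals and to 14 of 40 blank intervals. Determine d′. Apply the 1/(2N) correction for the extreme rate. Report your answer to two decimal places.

The hit rate is 40/40 = 1, so apply the 1/(2N) correction: H → 1 − 1/(2·40) = 0.98750.
z(H) = z(0.98750) = 2.241
z(FA) = z(0.35000) = -0.385
d' = 2.241 − (-0.385) = 2.626

d′ = 2.63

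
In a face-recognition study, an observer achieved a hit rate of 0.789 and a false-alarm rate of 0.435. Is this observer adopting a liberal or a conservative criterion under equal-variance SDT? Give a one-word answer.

z(H) = 0.803, z(FA) = -0.164
c = −½·(z(H) + z(FA)) = -0.3195
c < 0 → liberal criterion (biased toward responding “yes”).

liberal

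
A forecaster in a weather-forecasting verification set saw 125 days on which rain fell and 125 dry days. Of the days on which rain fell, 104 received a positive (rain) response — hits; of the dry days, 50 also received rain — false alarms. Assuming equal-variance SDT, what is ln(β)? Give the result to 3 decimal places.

ln β = -0.431

H = 104/125 = 0.8320
FA = 50/125 = 0.4000
z(H) = z(0.8320) = 0.9621
z(FA) = z(0.4000) = -0.2533
ln β = −½·[z(H)² − z(FA)²] = −0.5 × (0.9256 − 0.0642) = -0.4307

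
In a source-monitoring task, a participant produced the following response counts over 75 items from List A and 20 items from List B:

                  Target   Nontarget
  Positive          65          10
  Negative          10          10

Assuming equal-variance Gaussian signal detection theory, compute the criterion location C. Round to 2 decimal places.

C = -0.56

H = 65/75 = 0.8667
FA = 10/20 = 0.5000
z(0.8667) = 1.111, z(0.5000) = 0.000
c = −½·[z(H) + z(FA)] = −0.5 × (1.111 + 0.000) = -0.5555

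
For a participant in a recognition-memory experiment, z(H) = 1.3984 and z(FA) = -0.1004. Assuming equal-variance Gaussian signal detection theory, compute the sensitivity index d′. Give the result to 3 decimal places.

d′ = 1.499

d' = z(H) − z(FA) = 1.3984 − (-0.1004) = 1.4988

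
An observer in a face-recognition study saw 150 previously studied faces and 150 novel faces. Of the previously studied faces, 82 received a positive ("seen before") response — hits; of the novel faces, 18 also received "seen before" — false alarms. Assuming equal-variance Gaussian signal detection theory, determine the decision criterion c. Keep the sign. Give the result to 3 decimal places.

c = 0.529

H = 82/150 = 0.5467
FA = 18/150 = 0.1200
z(H) = z(0.5467) = 0.1173
z(FA) = z(0.1200) = -1.1750
c = −½·[z(H) + z(FA)] = −0.5 × (0.1173 + (-1.1750)) = 0.52885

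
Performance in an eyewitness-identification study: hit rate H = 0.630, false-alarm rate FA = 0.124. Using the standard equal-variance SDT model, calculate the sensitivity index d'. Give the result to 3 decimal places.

d' = 1.487

z(H) = z(0.630) = 0.3319
z(FA) = z(0.124) = -1.1552
d' = z(H) − z(FA) = 0.3319 − (-1.1552) = 1.4871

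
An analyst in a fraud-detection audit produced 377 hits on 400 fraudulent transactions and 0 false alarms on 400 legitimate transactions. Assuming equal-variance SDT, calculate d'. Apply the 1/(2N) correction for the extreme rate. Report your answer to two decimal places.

The false-alarm rate is 0/400 = 0, so apply the 1/(2N) correction: FA → 1/(2·400) = 0.00125.
z(H) = z(0.94250) = 1.576
z(FA) = z(0.00125) = -3.023
d' = 1.576 − (-3.023) = 4.599

d' = 4.60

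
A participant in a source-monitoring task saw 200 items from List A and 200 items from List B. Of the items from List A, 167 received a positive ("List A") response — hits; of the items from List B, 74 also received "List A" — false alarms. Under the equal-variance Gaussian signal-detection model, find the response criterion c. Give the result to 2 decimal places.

H = 167/200 = 0.8350
FA = 74/200 = 0.3700
z(H) = 0.974
z(FA) = -0.332
c = −½·[z(H) + z(FA)] = −0.5 × (0.974 + (-0.332)) = -0.321

c = -0.32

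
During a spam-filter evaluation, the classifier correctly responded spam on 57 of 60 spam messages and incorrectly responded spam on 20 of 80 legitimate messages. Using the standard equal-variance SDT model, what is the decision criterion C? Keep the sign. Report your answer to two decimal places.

C = -0.49

H = 57/60 = 0.9500
FA = 20/80 = 0.2500
z(0.9500) = 1.645, z(0.2500) = -0.674
c = −½·[z(H) + z(FA)] = −0.5 × (1.645 + (-0.674)) = -0.4855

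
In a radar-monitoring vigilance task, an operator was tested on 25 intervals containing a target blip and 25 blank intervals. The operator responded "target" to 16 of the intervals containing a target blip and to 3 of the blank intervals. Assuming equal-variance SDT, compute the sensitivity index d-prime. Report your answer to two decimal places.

H = 16/25 = 0.6400
FA = 3/25 = 0.1200
Φ⁻¹(H) = Φ⁻¹(0.6400) = 0.358
Φ⁻¹(FA) = Φ⁻¹(0.1200) = -1.175
d' = z(H) − z(FA) = 0.358 − (-1.175) = 1.533

d-prime = 1.53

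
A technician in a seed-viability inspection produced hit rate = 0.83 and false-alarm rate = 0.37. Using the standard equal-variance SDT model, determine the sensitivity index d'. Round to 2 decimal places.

d' = 1.29

Φ⁻¹(H) = Φ⁻¹(0.83) = 0.954
Φ⁻¹(FA) = Φ⁻¹(0.37) = -0.332
d' = z(H) − z(FA) = 0.954 − (-0.332) = 1.286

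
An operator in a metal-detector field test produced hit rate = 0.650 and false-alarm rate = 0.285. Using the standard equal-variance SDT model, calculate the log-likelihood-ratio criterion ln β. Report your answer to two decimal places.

ln β = 0.09

z(H) = z(0.650) = 0.385
z(FA) = z(0.285) = -0.568
ln β = −½·[z(H)² − z(FA)²] = −0.5 × (0.148 − 0.323) = 0.0875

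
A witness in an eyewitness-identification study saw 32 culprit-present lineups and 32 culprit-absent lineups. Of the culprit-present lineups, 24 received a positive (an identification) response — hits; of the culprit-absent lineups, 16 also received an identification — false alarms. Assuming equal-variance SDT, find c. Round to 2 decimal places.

c = -0.34

H = 24/32 = 0.7500
FA = 16/32 = 0.5000
z(H) = 0.674
z(FA) = 0.000
c = −½·[z(H) + z(FA)] = −0.5 × (0.674 + 0.000) = -0.337
c < 0: the witness has a liberal response bias.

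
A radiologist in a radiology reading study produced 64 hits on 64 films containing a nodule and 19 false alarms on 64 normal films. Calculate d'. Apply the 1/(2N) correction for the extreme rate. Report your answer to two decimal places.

d' = 2.95

The hit rate is 64/64 = 1, so apply the 1/(2N) correction: H → 1 − 1/(2·64) = 0.99219.
z(H) = z(0.99219) = 2.418
z(FA) = z(0.29688) = -0.533
d' = 2.418 − (-0.533) = 2.951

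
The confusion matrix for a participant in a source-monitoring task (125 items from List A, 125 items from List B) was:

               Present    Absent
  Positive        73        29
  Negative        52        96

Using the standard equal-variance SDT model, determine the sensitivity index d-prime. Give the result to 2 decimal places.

d-prime = 0.94

H = 73/125 = 0.5840
FA = 29/125 = 0.2320
z(0.5840) = 0.212, z(0.2320) = -0.732
d' = z(H) − z(FA) = 0.212 − (-0.732) = 0.944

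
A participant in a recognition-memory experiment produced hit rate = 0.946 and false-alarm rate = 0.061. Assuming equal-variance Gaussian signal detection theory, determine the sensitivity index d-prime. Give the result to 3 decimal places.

d-prime = 3.154

z(0.946) = 1.6072, z(0.061) = -1.5464
d' = z(H) − z(FA) = 1.6072 − (-1.5464) = 3.1536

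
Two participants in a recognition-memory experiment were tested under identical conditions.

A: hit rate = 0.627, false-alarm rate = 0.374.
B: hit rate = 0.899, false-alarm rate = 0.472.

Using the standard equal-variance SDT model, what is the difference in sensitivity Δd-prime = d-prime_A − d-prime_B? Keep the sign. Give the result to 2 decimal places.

A: z(0.627) = 0.324, z(0.374) = -0.321, d' = 0.645
B: z(0.899) = 1.276, z(0.472) = -0.070, d' = 1.346
Δd' = d'_A − d'_B = 0.645 − 1.346 = -0.701
B has the higher sensitivity.

Δd-prime = -0.70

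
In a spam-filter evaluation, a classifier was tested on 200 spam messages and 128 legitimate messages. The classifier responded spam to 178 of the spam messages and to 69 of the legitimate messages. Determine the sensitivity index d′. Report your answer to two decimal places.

d′ = 1.13

H = 178/200 = 0.8900
FA = 69/128 = 0.5391
z(H) = 1.2265
z(FA) = 0.0982
d' = z(H) − z(FA) = 1.2265 − 0.0982 = 1.1283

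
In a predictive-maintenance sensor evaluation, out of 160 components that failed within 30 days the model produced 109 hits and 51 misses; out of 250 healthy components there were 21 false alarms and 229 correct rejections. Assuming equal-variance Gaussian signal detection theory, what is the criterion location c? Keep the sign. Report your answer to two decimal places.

H = 109/160 = 0.6813
FA = 21/250 = 0.0840
Φ⁻¹(H) = 0.471
Φ⁻¹(FA) = -1.379
c = −½·[z(H) + z(FA)] = −0.5 × (0.471 + (-1.379)) = 0.454
c > 0: the model has a conservative response bias.

c = 0.45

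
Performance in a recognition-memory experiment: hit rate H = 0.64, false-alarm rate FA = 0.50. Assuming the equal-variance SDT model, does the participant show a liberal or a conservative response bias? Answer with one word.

z(H) = 0.358, z(FA) = 0.000
c = −½·(z(H) + z(FA)) = -0.179
c < 0 → liberal criterion (biased toward responding “yes”).

liberal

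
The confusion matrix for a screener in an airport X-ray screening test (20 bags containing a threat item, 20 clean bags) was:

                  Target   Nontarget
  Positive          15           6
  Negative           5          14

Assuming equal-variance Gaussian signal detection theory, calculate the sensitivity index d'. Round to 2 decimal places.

d' = 1.20

H = 15/20 = 0.7500
FA = 6/20 = 0.3000
z(0.7500) = 0.674, z(0.3000) = -0.524
d' = z(H) − z(FA) = 0.674 − (-0.524) = 1.198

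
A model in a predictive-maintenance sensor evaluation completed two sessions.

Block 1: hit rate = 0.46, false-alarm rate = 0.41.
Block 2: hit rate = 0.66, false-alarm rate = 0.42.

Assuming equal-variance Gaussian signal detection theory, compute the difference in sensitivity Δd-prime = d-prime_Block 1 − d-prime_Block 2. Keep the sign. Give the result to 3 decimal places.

Block 1: z(0.46) = -0.1004, z(0.41) = -0.2275, d' = 0.1271
Block 2: z(0.66) = 0.4125, z(0.42) = -0.2019, d' = 0.6144
Δd' = d'_Block 1 − d'_Block 2 = 0.1271 − 0.6144 = -0.4873
Block 2 has the higher sensitivity.

Δd-prime = -0.487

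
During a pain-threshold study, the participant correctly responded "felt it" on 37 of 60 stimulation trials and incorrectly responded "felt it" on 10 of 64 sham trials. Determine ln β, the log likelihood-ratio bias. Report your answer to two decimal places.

H = 37/60 = 0.6167
FA = 10/64 = 0.1562
Φ⁻¹(0.6167) = 0.297, Φ⁻¹(0.1562) = -1.010
ln β = −½·[z(H)² − z(FA)²] = −0.5 × (0.088 − 1.020) = 0.466

ln β = 0.47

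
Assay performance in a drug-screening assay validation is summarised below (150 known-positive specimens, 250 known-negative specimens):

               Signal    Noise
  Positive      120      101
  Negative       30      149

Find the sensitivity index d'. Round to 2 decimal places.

d' = 1.08

H = 120/150 = 0.8000
FA = 101/250 = 0.4040
z(H) = 0.8416
z(FA) = -0.2430
d' = z(H) − z(FA) = 0.8416 − (-0.2430) = 1.0846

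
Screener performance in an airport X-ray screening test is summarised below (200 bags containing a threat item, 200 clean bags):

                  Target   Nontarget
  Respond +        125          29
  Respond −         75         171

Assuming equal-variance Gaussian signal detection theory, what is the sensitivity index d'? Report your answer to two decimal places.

d' = 1.38

H = 125/200 = 0.6250
FA = 29/200 = 0.1450
z(H) = z(0.6250) = 0.3186
z(FA) = z(0.1450) = -1.0581
d' = z(H) − z(FA) = 0.3186 − (-1.0581) = 1.3767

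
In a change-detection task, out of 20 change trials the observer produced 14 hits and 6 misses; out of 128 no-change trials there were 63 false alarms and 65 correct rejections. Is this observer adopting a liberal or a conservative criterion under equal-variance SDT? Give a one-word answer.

z(H) = 0.524, z(FA) = -0.020
c = −½·(z(H) + z(FA)) = -0.252
c < 0 → liberal criterion (biased toward responding “yes”).

liberal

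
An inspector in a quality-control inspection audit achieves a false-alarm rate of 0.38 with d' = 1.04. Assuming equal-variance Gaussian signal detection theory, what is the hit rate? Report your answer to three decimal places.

hit rate = 0.769

z(false-alarm rate) = z(0.38) = -0.3055
z(H) = z(FA) + d' = -0.3055 + 1.04 = 0.7345
hit rate = Φ(0.7345) = 0.7687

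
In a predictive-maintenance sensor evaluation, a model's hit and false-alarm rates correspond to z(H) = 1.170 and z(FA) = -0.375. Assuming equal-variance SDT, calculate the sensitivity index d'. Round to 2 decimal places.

d' = 1.55

d' = z(H) − z(FA) = 1.170 − (-0.375) = 1.545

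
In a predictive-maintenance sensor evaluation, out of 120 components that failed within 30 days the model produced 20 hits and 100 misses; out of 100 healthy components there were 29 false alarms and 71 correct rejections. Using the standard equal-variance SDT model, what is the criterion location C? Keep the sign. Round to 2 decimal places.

H = 20/120 = 0.1667
FA = 29/100 = 0.2900
Φ⁻¹(0.1667) = -0.9673, Φ⁻¹(0.2900) = -0.5534
c = −½·[z(H) + z(FA)] = −0.5 × (-0.9673 + (-0.5534)) = 0.76035
c > 0: the model has a conservative response bias.

C = 0.76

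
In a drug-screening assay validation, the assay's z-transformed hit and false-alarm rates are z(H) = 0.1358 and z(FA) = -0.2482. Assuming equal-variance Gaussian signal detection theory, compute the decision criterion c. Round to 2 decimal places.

c = 0.06

c = −½·[z(H) + z(FA)] = −½·(0.1358 + (-0.2482)) = 0.0562
c > 0: the assay has a conservative response bias.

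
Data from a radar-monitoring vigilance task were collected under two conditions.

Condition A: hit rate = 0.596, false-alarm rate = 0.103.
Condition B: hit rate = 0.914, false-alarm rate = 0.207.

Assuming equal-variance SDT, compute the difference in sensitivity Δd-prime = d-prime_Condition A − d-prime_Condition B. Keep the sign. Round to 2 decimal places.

Condition A: z(0.596) = 0.243, z(0.103) = -1.265, d' = 1.508
Condition B: z(0.914) = 1.366, z(0.207) = -0.817, d' = 2.183
Δd' = d'_Condition A − d'_Condition B = 1.508 − 2.183 = -0.675
Condition B has the higher sensitivity.

Δd-prime = -0.68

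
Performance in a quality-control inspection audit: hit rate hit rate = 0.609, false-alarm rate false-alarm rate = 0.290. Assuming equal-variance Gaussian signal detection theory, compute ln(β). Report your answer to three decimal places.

Φ⁻¹(H) = 0.2767
Φ⁻¹(FA) = -0.5534
ln β = −½·[z(H)² − z(FA)²] = −0.5 × (0.0766 − 0.3063) = 0.11485

ln β = 0.115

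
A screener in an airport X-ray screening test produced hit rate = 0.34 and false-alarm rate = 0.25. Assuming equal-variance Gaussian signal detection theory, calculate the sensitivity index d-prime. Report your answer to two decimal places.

d-prime = 0.26

z(H) = z(0.34) = -0.4125
z(FA) = z(0.25) = -0.6745
d' = z(H) − z(FA) = -0.4125 − (-0.6745) = 0.2620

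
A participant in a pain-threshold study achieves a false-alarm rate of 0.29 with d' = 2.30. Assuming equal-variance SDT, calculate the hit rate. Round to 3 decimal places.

hit rate = 0.960

z(false-alarm rate) = z(0.29) = -0.5534
z(H) = z(FA) + d' = -0.5534 + 2.30 = 1.7466
hit rate = Φ(1.7466) = 0.9596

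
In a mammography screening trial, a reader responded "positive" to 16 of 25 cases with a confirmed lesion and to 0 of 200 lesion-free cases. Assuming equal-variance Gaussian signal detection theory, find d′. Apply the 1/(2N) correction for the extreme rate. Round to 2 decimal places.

The false-alarm rate is 0/200 = 0, so apply the 1/(2N) correction: FA → 1/(2·200) = 0.00250.
z(H) = z(0.64000) = 0.358
z(FA) = z(0.00250) = -2.807
d' = 0.358 − (-2.807) = 3.165

d′ = 3.17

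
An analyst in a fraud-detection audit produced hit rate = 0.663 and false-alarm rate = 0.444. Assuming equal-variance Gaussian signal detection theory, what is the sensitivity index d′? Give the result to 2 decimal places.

d′ = 0.56

Φ⁻¹(H) = 0.421
Φ⁻¹(FA) = -0.141
d' = z(H) − z(FA) = 0.421 − (-0.141) = 0.562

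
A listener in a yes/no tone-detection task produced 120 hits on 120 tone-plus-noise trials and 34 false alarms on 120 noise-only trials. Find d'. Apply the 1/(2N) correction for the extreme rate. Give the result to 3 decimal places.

The hit rate is 120/120 = 1, so apply the 1/(2N) correction: H → 1 − 1/(2·120) = 0.99583.
z(H) = z(0.99583) = 2.6380
z(FA) = z(0.28333) = -0.5730
d' = 2.6380 − (-0.5730) = 3.2110

d' = 3.211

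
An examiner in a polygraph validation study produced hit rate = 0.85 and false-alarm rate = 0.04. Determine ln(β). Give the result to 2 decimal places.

Φ⁻¹(H) = Φ⁻¹(0.85) = 1.036
Φ⁻¹(FA) = Φ⁻¹(0.04) = -1.751
ln β = −½·[z(H)² − z(FA)²] = −0.5 × (1.073 − 3.066) = 0.9965

ln β = 1.00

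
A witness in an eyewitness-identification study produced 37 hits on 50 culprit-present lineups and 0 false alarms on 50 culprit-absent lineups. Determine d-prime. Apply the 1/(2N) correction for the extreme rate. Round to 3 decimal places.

d-prime = 2.970

The false-alarm rate is 0/50 = 0, so apply the 1/(2N) correction: FA → 1/(2·50) = 0.01000.
z(H) = z(0.74000) = 0.6433
z(FA) = z(0.01000) = -2.3263
d' = 0.6433 − (-2.3263) = 2.9696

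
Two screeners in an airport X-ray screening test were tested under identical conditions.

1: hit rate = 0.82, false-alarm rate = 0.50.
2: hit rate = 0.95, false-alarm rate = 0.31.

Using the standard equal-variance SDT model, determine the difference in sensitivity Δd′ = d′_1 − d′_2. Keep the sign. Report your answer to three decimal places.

Δd′ = -1.225

1: z(0.82) = 0.9154, z(0.50) = 0.0000, d' = 0.9154
2: z(0.95) = 1.6449, z(0.31) = -0.4959, d' = 2.1408
Δd' = d'_1 − d'_2 = 0.9154 − 2.1408 = -1.2254
2 has the higher sensitivity.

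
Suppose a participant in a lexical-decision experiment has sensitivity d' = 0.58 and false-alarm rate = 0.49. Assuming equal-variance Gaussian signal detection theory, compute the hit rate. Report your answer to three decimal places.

hit rate = 0.711

z(false-alarm rate) = z(0.49) = -0.0251
z(H) = z(FA) + d' = -0.0251 + 0.58 = 0.5549
hit rate = Φ(0.5549) = 0.7105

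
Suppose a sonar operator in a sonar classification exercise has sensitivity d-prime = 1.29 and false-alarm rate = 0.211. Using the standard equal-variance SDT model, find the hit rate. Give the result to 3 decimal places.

hit rate = 0.687

z(false-alarm rate) = z(0.211) = -0.8030
z(H) = z(FA) + d' = -0.8030 + 1.29 = 0.4870
hit rate = Φ(0.4870) = 0.6869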